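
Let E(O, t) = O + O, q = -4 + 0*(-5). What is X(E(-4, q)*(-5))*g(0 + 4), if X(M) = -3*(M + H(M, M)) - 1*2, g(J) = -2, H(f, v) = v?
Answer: 484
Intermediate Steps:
q = -4 (q = -4 + 0 = -4)
E(O, t) = 2*O
X(M) = -2 - 6*M (X(M) = -3*(M + M) - 1*2 = -6*M - 2 = -2 - 6*M)
X(E(-4, q)*(-5))*g(0 + 4) = (-2 - 6*2*(-4)*(-5))*(-2) = (-2 - (-48)*(-5))*(-2) = (-2 - 6*40)*(-2) = (-2 - 240)*(-2) = -242*(-2) = 484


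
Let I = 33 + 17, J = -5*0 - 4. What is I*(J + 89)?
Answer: 4250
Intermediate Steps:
J = -4 (J = 0 - 4 = -4)
I = 50
I*(J + 89) = 50*(-4 + 89) = 50*85 = 4250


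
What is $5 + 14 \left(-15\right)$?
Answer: $-205$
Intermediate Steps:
$5 + 14 \left(-15\right) = 5 - 210 = -205$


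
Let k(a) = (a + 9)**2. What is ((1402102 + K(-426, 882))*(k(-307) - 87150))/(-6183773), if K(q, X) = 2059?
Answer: -2322482294/6183773 ≈ -375.58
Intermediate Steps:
k(a) = (9 + a)**2
((1402102 + K(-426, 882))*(k(-307) - 87150))/(-6183773) = ((1402102 + 2059)*((9 - 307)**2 - 87150))/(-6183773) = (1404161*((-298)**2 - 87150))*(-1/6183773) = (1404161*(88804 - 87150))*(-1/6183773) = (1404161*1654)*(-1/6183773) = 2322482294*(-1/6183773) = -2322482294/6183773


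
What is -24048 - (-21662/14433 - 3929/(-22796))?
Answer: -7911707636369/329014668 ≈ -24047.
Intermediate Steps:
-24048 - (-21662/14433 - 3929/(-22796)) = -24048 - (-21662*1/14433 - 3929*(-1/22796)) = -24048 - (-21662/14433 + 3929/22796) = -24048 - 1*(-437099695/329014668) = -24048 + 437099695/329014668 = -7911707636369/329014668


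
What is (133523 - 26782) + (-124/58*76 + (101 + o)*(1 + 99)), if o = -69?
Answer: 3183577/29 ≈ 1.0978e+5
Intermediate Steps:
(133523 - 26782) + (-124/58*76 + (101 + o)*(1 + 99)) = (133523 - 26782) + (-124/58*76 + (101 - 69)*(1 + 99)) = 106741 + (-124*1/58*76 + 32*100) = 106741 + (-62/29*76 + 3200) = 106741 + (-4712/29 + 3200) = 106741 + 88088/29 = 3183577/29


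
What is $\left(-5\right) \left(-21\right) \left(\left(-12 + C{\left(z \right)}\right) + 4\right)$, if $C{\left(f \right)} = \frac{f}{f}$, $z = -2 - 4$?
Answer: $-735$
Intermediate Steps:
$z = -6$
$C{\left(f \right)} = 1$
$\left(-5\right) \left(-21\right) \left(\left(-12 + C{\left(z \right)}\right) + 4\right) = \left(-5\right) \left(-21\right) \left(\left(-12 + 1\right) + 4\right) = 105 \left(-11 + 4\right) = 105 \left(-7\right) = -735$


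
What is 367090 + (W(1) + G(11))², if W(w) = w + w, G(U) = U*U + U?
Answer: 385046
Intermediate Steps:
G(U) = U + U² (G(U) = U² + U = U + U²)
W(w) = 2*w
367090 + (W(1) + G(11))² = 367090 + (2*1 + 11*(1 + 11))² = 367090 + (2 + 11*12)² = 367090 + (2 + 132)² = 367090 + 134² = 367090 + 17956 = 385046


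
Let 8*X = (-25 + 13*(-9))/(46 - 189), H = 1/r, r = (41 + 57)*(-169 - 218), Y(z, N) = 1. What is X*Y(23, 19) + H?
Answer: 1346087/10846836 ≈ 0.12410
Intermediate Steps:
r = -37926 (r = 98*(-387) = -37926)
H = -1/37926 (H = 1/(-37926) = -1/37926 ≈ -2.6367e-5)
X = 71/572 (X = ((-25 + 13*(-9))/(46 - 189))/8 = ((-25 - 117)/(-143))/8 = (-142*(-1/143))/8 = (⅛)*(142/143) = 71/572 ≈ 0.12413)
X*Y(23, 19) + H = (71/572)*1 - 1/37926 = 71/572 - 1/37926 = 1346087/10846836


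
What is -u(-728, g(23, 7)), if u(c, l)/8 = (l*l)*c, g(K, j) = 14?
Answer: 1141504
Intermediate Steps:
u(c, l) = 8*c*l² (u(c, l) = 8*((l*l)*c) = 8*(l²*c) = 8*(c*l²) = 8*c*l²)
-u(-728, g(23, 7)) = -8*(-728)*14² = -8*(-728)*196 = -1*(-1141504) = 1141504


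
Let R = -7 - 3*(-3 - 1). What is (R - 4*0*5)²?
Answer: 25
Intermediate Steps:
R = 5 (R = -7 - 3*(-4) = -7 + 12 = 5)
(R - 4*0*5)² = (5 - 4*0*5)² = (5 + 0*5)² = (5 + 0)² = 5² = 25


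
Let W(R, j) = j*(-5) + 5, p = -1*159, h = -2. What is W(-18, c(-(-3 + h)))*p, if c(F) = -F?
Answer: -4770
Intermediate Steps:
p = -159
W(R, j) = 5 - 5*j (W(R, j) = -5*j + 5 = 5 - 5*j)
W(-18, c(-(-3 + h)))*p = (5 - (-5)*(-(-3 - 2)))*(-159) = (5 - (-5)*(-1*(-5)))*(-159) = (5 - (-5)*5)*(-159) = (5 - 5*(-5))*(-159) = (5 + 25)*(-159) = 30*(-159) = -4770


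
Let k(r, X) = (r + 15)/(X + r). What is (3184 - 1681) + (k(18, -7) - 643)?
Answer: 863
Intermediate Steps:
k(r, X) = (15 + r)/(X + r)
(3184 - 1681) + (k(18, -7) - 643) = (3184 - 1681) + ((15 + 18)/(-7 + 18) - 643) = 1503 + (33/11 - 643) = 1503 + ((1/11)*33 - 643) = 1503 + (3 - 643) = 1503 - 640 = 863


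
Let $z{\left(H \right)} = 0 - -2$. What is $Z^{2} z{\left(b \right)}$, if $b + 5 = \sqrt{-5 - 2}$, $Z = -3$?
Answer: $18$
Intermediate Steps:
$b = -5 + i \sqrt{7}$ ($b = -5 + \sqrt{-5 - 2} = -5 + \sqrt{-7} = -5 + i \sqrt{7} \approx -5.0 + 2.6458 i$)
$z{\left(H \right)} = 2$ ($z{\left(H \right)} = 0 + 2 = 2$)
$Z^{2} z{\left(b \right)} = \left(-3\right)^{2} \cdot 2 = 9 \cdot 2 = 18$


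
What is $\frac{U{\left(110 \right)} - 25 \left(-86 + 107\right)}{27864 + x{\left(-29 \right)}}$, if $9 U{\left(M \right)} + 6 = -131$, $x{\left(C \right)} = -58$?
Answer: $- \frac{2431}{125127} \approx -0.019428$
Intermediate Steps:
$U{\left(M \right)} = - \frac{137}{9}$ ($U{\left(M \right)} = - \frac{2}{3} + \frac{1}{9} \left(-131\right) = - \frac{2}{3} - \frac{131}{9} = - \frac{137}{9}$)
$\frac{U{\left(110 \right)} - 25 \left(-86 + 107\right)}{27864 + x{\left(-29 \right)}} = \frac{- \frac{137}{9} - 25 \left(-86 + 107\right)}{27864 - 58} = \frac{- \frac{137}{9} - 525}{27806} = \left(- \frac{137}{9} - 525\right) \frac{1}{27806} = \left(- \frac{4862}{9}\right) \frac{1}{27806} = - \frac{2431}{125127}$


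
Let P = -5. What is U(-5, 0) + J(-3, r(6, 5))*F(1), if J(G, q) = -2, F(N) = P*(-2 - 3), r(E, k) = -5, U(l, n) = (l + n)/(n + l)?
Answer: -49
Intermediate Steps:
U(l, n) = 1 (U(l, n) = (l + n)/(l + n) = 1)
F(N) = 25 (F(N) = -5*(-2 - 3) = -5*(-5) = 25)
U(-5, 0) + J(-3, r(6, 5))*F(1) = 1 - 2*25 = 1 - 50 = -49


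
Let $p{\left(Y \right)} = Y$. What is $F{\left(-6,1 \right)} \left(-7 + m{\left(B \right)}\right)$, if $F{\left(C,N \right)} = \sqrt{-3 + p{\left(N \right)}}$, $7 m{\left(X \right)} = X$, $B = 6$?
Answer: $- \frac{43 i \sqrt{2}}{7} \approx - 8.6873 i$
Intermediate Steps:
$m{\left(X \right)} = \frac{X}{7}$
$F{\left(C,N \right)} = \sqrt{-3 + N}$
$F{\left(-6,1 \right)} \left(-7 + m{\left(B \right)}\right) = \sqrt{-3 + 1} \left(-7 + \frac{1}{7} \cdot 6\right) = \sqrt{-2} \left(-7 + \frac{6}{7}\right) = i \sqrt{2} \left(- \frac{43}{7}\right) = - \frac{43 i \sqrt{2}}{7}$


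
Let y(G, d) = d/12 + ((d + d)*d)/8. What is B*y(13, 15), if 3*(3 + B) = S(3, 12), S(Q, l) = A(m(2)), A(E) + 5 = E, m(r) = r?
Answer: -230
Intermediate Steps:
A(E) = -5 + E
S(Q, l) = -3 (S(Q, l) = -5 + 2 = -3)
y(G, d) = d**2/4 + d/12 (y(G, d) = d*(1/12) + ((2*d)*d)*(1/8) = d/12 + (2*d**2)*(1/8) = d/12 + d**2/4 = d**2/4 + d/12)
B = -4 (B = -3 + (1/3)*(-3) = -3 - 1 = -4)
B*y(13, 15) = -15*(1 + 3*15)/3 = -15*(1 + 45)/3 = -15*46/3 = -4*115/2 = -230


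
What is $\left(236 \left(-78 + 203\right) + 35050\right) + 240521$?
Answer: $305071$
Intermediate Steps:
$\left(236 \left(-78 + 203\right) + 35050\right) + 240521 = \left(236 \cdot 125 + 35050\right) + 240521 = \left(29500 + 35050\right) + 240521 = 64550 + 240521 = 305071$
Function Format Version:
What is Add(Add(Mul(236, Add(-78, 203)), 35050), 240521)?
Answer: 305071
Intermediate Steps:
Add(Add(Mul(236, Add(-78, 203)), 35050), 240521) = Add(Add(Mul(236, 125), 35050), 240521) = Add(Add(29500, 35050), 240521) = Add(64550, 240521) = 305071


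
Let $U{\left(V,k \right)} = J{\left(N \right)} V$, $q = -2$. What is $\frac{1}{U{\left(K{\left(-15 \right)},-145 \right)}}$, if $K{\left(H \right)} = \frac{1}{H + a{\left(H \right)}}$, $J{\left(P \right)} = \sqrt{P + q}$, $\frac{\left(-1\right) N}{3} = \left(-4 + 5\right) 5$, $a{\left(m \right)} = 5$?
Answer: $\frac{10 i \sqrt{17}}{17} \approx 2.4254 i$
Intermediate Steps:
$N = -15$ ($N = - 3 \left(-4 + 5\right) 5 = - 3 \cdot 1 \cdot 5 = \left(-3\right) 5 = -15$)
$J{\left(P \right)} = \sqrt{-2 + P}$ ($J{\left(P \right)} = \sqrt{P - 2} = \sqrt{-2 + P}$)
$K{\left(H \right)} = \frac{1}{5 + H}$ ($K{\left(H \right)} = \frac{1}{H + 5} = \frac{1}{5 + H}$)
$U{\left(V,k \right)} = i V \sqrt{17}$ ($U{\left(V,k \right)} = \sqrt{-2 - 15} V = \sqrt{-17} V = i \sqrt{17} V = i V \sqrt{17}$)
$\frac{1}{U{\left(K{\left(-15 \right)},-145 \right)}} = \frac{1}{i \frac{1}{5 - 15} \sqrt{17}} = \frac{1}{i \frac{1}{-10} \sqrt{17}} = \frac{1}{i \left(- \frac{1}{10}\right) \sqrt{17}} = \frac{1}{\left(- \frac{1}{10}\right) i \sqrt{17}} = \frac{10 i \sqrt{17}}{17}$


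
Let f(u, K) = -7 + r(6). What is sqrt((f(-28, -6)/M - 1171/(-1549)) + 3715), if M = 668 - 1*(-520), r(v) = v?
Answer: sqrt(349526656058943)/306702 ≈ 60.957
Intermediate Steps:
M = 1188 (M = 668 + 520 = 1188)
f(u, K) = -1 (f(u, K) = -7 + 6 = -1)
sqrt((f(-28, -6)/M - 1171/(-1549)) + 3715) = sqrt((-1/1188 - 1171/(-1549)) + 3715) = sqrt((-1*1/1188 - 1171*(-1/1549)) + 3715) = sqrt((-1/1188 + 1171/1549) + 3715) = sqrt(1389599/1840212 + 3715) = sqrt(6837777179/1840212) = sqrt(349526656058943)/306702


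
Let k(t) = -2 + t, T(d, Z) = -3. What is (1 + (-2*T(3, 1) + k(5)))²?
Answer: 100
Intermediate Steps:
(1 + (-2*T(3, 1) + k(5)))² = (1 + (-2*(-3) + (-2 + 5)))² = (1 + (6 + 3))² = (1 + 9)² = 10² = 100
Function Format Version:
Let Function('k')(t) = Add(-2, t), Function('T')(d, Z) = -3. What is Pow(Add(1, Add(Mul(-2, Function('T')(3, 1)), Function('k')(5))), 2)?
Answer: 100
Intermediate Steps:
Pow(Add(1, Add(Mul(-2, Function('T')(3, 1)), Function('k')(5))), 2) = Pow(Add(1, Add(Mul(-2, -3), Add(-2, 5))), 2) = Pow(Add(1, Add(6, 3)), 2) = Pow(Add(1, 9), 2) = Pow(10, 2) = 100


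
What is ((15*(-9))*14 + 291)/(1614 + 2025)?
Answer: -533/1213 ≈ -0.43941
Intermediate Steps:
((15*(-9))*14 + 291)/(1614 + 2025) = (-135*14 + 291)/3639 = (-1890 + 291)*(1/3639) = -1599*1/3639 = -533/1213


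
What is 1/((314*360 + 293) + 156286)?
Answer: 1/269619 ≈ 3.7089e-6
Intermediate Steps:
1/((314*360 + 293) + 156286) = 1/((113040 + 293) + 156286) = 1/(113333 + 156286) = 1/269619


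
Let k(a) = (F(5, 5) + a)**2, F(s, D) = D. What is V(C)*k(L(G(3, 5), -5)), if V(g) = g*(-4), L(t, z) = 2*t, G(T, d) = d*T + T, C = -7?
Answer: 47068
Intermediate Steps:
G(T, d) = T + T*d (G(T, d) = T*d + T = T + T*d)
V(g) = -4*g
k(a) = (5 + a)**2
V(C)*k(L(G(3, 5), -5)) = (-4*(-7))*(5 + 2*(3*(1 + 5)))**2 = 28*(5 + 2*(3*6))**2 = 28*(5 + 2*18)**2 = 28*(5 + 36)**2 = 28*41**2 = 28*1681 = 47068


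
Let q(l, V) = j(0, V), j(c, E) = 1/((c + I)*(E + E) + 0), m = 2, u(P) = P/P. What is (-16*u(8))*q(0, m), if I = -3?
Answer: 4/3 ≈ 1.3333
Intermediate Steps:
u(P) = 1
j(c, E) = 1/(2*E*(-3 + c)) (j(c, E) = 1/((c - 3)*(E + E) + 0) = 1/((-3 + c)*(2*E) + 0) = 1/(2*E*(-3 + c) + 0) = 1/(2*E*(-3 + c)))
q(l, V) = -1/(6*V) (q(l, V) = 1/(2*V*(-3 + 0)) = (½)/(V*(-3)) = (½)*(-⅓)/V = -1/(6*V))
(-16*u(8))*q(0, m) = (-16*1)*(-⅙/2) = -(-8)/(3*2) = -16*(-1/12) = 4/3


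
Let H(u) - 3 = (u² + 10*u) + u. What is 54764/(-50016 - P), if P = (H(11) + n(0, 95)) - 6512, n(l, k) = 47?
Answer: -13691/10949 ≈ -1.2504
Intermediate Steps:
H(u) = 3 + u² + 11*u (H(u) = 3 + ((u² + 10*u) + u) = 3 + (u² + 11*u) = 3 + u² + 11*u)
P = -6220 (P = ((3 + 11² + 11*11) + 47) - 6512 = ((3 + 121 + 121) + 47) - 6512 = (245 + 47) - 6512 = 292 - 6512 = -6220)
54764/(-50016 - P) = 54764/(-50016 - 1*(-6220)) = 54764/(-50016 + 6220) = 54764/(-43796) = 54764*(-1/43796) = -13691/10949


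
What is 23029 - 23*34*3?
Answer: 20683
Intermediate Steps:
23029 - 23*34*3 = 23029 - 782*3 = 23029 - 1*2346 = 23029 - 2346 = 20683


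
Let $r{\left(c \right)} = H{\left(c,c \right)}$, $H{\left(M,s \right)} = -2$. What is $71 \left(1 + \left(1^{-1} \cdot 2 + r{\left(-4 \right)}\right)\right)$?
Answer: $71$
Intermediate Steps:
$r{\left(c \right)} = -2$
$71 \left(1 + \left(1^{-1} \cdot 2 + r{\left(-4 \right)}\right)\right) = 71 \left(1 - \left(2 - 1^{-1} \cdot 2\right)\right) = 71 \left(1 + \left(1 \cdot 2 - 2\right)\right) = 71 \left(1 + \left(2 - 2\right)\right) = 71 \left(1 + 0\right) = 71 \cdot 1 = 71$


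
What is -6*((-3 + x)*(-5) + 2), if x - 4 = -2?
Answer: -42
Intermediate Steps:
x = 2 (x = 4 - 2 = 2)
-6*((-3 + x)*(-5) + 2) = -6*((-3 + 2)*(-5) + 2) = -6*(-1*(-5) + 2) = -6*(5 + 2) = -6*7 = -42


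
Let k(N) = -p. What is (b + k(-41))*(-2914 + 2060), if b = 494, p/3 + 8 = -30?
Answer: -519232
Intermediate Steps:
p = -114 (p = -24 + 3*(-30) = -24 - 90 = -114)
k(N) = 114 (k(N) = -1*(-114) = 114)
(b + k(-41))*(-2914 + 2060) = (494 + 114)*(-2914 + 2060) = 608*(-854) = -519232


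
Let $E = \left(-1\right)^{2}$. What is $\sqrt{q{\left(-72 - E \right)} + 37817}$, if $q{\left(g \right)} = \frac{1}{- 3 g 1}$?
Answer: $\frac{2 \sqrt{453435339}}{219} \approx 194.47$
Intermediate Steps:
$E = 1$
$q{\left(g \right)} = - \frac{1}{3 g}$ ($q{\left(g \right)} = \frac{1}{\left(-3\right) g} = - \frac{1}{3 g}$)
$\sqrt{q{\left(-72 - E \right)} + 37817} = \sqrt{- \frac{1}{3 \left(-72 - 1\right)} + 37817} = \sqrt{- \frac{1}{3 \left(-73\right)} + 37817} = \sqrt{\left(- \frac{1}{3}\right) \left(- \frac{1}{73}\right) + 37817} = \sqrt{\frac{1}{219} + 37817} = \sqrt{\frac{8281924}{219}} = \frac{2 \sqrt{453435339}}{219}$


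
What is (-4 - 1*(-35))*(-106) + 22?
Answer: -3264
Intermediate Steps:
(-4 - 1*(-35))*(-106) + 22 = (-4 + 35)*(-106) + 22 = 31*(-106) + 22 = -3286 + 22 = -3264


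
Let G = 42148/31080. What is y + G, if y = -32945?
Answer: -255972113/7770 ≈ -32944.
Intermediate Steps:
G = 10537/7770 (G = 42148*(1/31080) = 10537/7770 ≈ 1.3561)
y + G = -32945 + 10537/7770 = -255972113/7770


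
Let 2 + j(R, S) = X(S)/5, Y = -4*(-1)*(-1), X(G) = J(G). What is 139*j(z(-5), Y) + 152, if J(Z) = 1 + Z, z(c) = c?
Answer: -1047/5 ≈ -209.40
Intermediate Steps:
X(G) = 1 + G
Y = -4 (Y = 4*(-1) = -4)
j(R, S) = -9/5 + S/5 (j(R, S) = -2 + (1 + S)/5 = -2 + (1 + S)*(⅕) = -2 + (⅕ + S/5) = -9/5 + S/5)
139*j(z(-5), Y) + 152 = 139*(-9/5 + (⅕)*(-4)) + 152 = 139*(-9/5 - ⅘) + 152 = 139*(-13/5) + 152 = -1807/5 + 152 = -1047/5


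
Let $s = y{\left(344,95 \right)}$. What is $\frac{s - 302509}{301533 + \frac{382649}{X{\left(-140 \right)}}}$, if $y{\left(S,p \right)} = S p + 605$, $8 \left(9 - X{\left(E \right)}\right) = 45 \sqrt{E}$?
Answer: $- \frac{5873670669001176}{6597515032852531} + \frac{18543292987680 i \sqrt{35}}{6597515032852531} \approx -0.89029 + 0.016628 i$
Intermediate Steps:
$X{\left(E \right)} = 9 - \frac{45 \sqrt{E}}{8}$
$y{\left(S,p \right)} = 605 + S p$
$s = 33285$ ($s = 605 + 344 \cdot 95 = 605 + 32680 = 33285$)
$\frac{s - 302509}{301533 + \frac{382649}{X{\left(-140 \right)}}} = \frac{33285 - 302509}{301533 + \frac{382649}{9 - \frac{45 \sqrt{-140}}{8}}} = - \frac{269224}{301533 + \frac{382649}{9 - \frac{45 \cdot 2 i \sqrt{35}}{8}}} = - \frac{269224}{301533 + \frac{382649}{9 - \frac{45 i \sqrt{35}}{4}}}$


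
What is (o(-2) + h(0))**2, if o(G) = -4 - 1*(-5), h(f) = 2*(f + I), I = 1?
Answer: 9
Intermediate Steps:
h(f) = 2 + 2*f (h(f) = 2*(f + 1) = 2*(1 + f) = 2 + 2*f)
o(G) = 1 (o(G) = -4 + 5 = 1)
(o(-2) + h(0))**2 = (1 + (2 + 2*0))**2 = (1 + (2 + 0))**2 = (1 + 2)**2 = 3**2 = 9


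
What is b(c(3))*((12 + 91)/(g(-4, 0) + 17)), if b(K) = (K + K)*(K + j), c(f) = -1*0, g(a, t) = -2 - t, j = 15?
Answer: 0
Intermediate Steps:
c(f) = 0
b(K) = 2*K*(15 + K) (b(K) = (K + K)*(K + 15) = (2*K)*(15 + K) = 2*K*(15 + K))
b(c(3))*((12 + 91)/(g(-4, 0) + 17)) = (2*0*(15 + 0))*((12 + 91)/((-2 - 1*0) + 17)) = (2*0*15)*(103/((-2 + 0) + 17)) = 0*(103/(-2 + 17)) = 0*(103/15) = 0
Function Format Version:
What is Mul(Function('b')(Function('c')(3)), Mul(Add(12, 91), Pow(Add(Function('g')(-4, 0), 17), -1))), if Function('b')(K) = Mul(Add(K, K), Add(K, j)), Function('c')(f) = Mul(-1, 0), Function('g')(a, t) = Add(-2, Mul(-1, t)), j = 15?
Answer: 0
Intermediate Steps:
Function('c')(f) = 0
Function('b')(K) = Mul(2, K, Add(15, K)) (Function('b')(K) = Mul(Add(K, K), Add(K, 15)) = Mul(Mul(2, K), Add(15, K)) = Mul(2, K, Add(15, K)))
Mul(Function('b')(Function('c')(3)), Mul(Add(12, 91), Pow(Add(Function('g')(-4, 0), 17), -1))) = Mul(Mul(2, 0, Add(15, 0)), Mul(Add(12, 91), Pow(Add(Add(-2, Mul(-1, 0)), 17), -1))) = Mul(Mul(2, 0, 15), Mul(103, Pow(Add(Add(-2, 0), 17), -1))) = Mul(0, Mul(103, Pow(Add(-2, 17), -1))) = Mul(0, Mul(103, Pow(15, -1))) = Mul(0, Mul(103, Rational(1, 15))) = Mul(0, Rational(103, 15)) = 0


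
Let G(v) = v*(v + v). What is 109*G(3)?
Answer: 1962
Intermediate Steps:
G(v) = 2*v**2 (G(v) = v*(2*v) = 2*v**2)
109*G(3) = 109*(2*3**2) = 109*(2*9) = 109*18 = 1962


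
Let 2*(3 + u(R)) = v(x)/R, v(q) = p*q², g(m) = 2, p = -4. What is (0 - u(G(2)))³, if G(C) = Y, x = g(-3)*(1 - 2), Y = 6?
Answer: 2197/27 ≈ 81.370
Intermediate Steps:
x = -2 (x = 2*(1 - 2) = 2*(-1) = -2)
v(q) = -4*q²
G(C) = 6
u(R) = -3 - 8/R (u(R) = -3 + ((-4*(-2)²)/R)/2 = -3 + ((-4*4)/R)/2 = -3 + (-16/R)/2 = -3 - 8/R)
(0 - u(G(2)))³ = (0 - (-3 - 8/6))³ = (0 - (-3 - 8*⅙))³ = (0 - (-3 - 4/3))³ = (0 - 1*(-13/3))³ = (0 + 13/3)³ = (13/3)³ = 2197/27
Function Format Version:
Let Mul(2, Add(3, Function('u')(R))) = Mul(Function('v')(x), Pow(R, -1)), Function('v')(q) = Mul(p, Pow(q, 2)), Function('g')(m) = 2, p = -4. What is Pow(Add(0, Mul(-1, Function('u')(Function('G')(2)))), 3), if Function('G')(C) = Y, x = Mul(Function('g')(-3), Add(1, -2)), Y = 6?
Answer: Rational(2197, 27) ≈ 81.370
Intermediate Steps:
x = -2 (x = Mul(2, Add(1, -2)) = Mul(2, -1) = -2)
Function('v')(q) = Mul(-4, Pow(q, 2))
Function('G')(C) = 6
Function('u')(R) = Add(-3, Mul(-8, Pow(R, -1))) (Function('u')(R) = Add(-3, Mul(Rational(1, 2), Mul(Mul(-4, Pow(-2, 2)), Pow(R, -1)))) = Add(-3, Mul(Rational(1, 2), Mul(Mul(-4, 4), Pow(R, -1)))) = Add(-3, Mul(Rational(1, 2), Mul(-16, Pow(R, -1)))) = Add(-3, Mul(-8, Pow(R, -1))))
Pow(Add(0, Mul(-1, Function('u')(Function('G')(2)))), 3) = Pow(Add(0, Mul(-1, Add(-3, Mul(-8, Pow(6, -1))))), 3) = Pow(Add(0, Mul(-1, Add(-3, Mul(-8, Rational(1, 6))))), 3) = Pow(Add(0, Mul(-1, Add(-3, Rational(-4, 3)))), 3) = Pow(Add(0, Mul(-1, Rational(-13, 3))), 3) = Pow(Add(0, Rational(13, 3)), 3) = Pow(Rational(13, 3), 3) = Rational(2197, 27)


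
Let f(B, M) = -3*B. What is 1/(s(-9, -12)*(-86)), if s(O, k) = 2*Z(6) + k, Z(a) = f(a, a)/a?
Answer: 1/1548 ≈ 0.00064600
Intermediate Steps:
Z(a) = -3 (Z(a) = (-3*a)/a = -3)
s(O, k) = -6 + k (s(O, k) = 2*(-3) + k = -6 + k)
1/(s(-9, -12)*(-86)) = 1/((-6 - 12)*(-86)) = 1/(-18*(-86)) = 1/1548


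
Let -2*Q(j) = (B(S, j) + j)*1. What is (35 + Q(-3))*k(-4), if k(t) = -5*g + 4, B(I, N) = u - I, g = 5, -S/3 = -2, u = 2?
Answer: -1617/2 ≈ -808.50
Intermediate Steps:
S = 6 (S = -3*(-2) = 6)
B(I, N) = 2 - I
Q(j) = 2 - j/2 (Q(j) = -((2 - 1*6) + j)/2 = -((2 - 6) + j)/2 = -(-4 + j)/2 = 2 - j/2)
k(t) = -21 (k(t) = -5*5 + 4 = -25 + 4 = -21)
(35 + Q(-3))*k(-4) = (35 + (2 - ½*(-3)))*(-21) = (35 + (2 + 3/2))*(-21) = (35 + 7/2)*(-21) = (77/2)*(-21) = -1617/2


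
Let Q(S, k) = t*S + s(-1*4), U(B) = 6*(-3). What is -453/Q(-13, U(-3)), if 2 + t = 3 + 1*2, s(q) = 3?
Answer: 151/12 ≈ 12.583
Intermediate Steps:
U(B) = -18
t = 3 (t = -2 + (3 + 1*2) = -2 + (3 + 2) = -2 + 5 = 3)
Q(S, k) = 3 + 3*S (Q(S, k) = 3*S + 3 = 3 + 3*S)
-453/Q(-13, U(-3)) = -453/(3 + 3*(-13)) = -453/(3 - 39) = -453/(-36) = -453*(-1/36) = 151/12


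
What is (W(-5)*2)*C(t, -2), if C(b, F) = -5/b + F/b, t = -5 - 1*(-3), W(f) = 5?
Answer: 35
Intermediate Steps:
t = -2 (t = -5 + 3 = -2)
(W(-5)*2)*C(t, -2) = (5*2)*((-5 - 2)/(-2)) = 10*(-½*(-7)) = 10*(7/2) = 35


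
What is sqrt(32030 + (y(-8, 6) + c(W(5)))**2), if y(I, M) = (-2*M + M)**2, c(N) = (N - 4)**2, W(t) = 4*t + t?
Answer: 19*sqrt(719) ≈ 509.47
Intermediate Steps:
W(t) = 5*t
c(N) = (-4 + N)**2
y(I, M) = M**2 (y(I, M) = (-M)**2 = M**2)
sqrt(32030 + (y(-8, 6) + c(W(5)))**2) = sqrt(32030 + (6**2 + (-4 + 5*5)**2)**2) = sqrt(32030 + (36 + (-4 + 25)**2)**2) = sqrt(32030 + (36 + 21**2)**2) = sqrt(32030 + (36 + 441)**2) = sqrt(32030 + 477**2) = sqrt(32030 + 227529) = sqrt(259559) = 19*sqrt(719)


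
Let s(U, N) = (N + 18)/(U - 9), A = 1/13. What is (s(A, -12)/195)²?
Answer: 1/84100 ≈ 1.1891e-5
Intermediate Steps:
A = 1/13 ≈ 0.076923
s(U, N) = (18 + N)/(-9 + U)
(s(A, -12)/195)² = (((18 - 12)/(-9 + 1/13))/195)² = ((6/(-116/13))*(1/195))² = (-13/116*6*(1/195))² = (-39/58*1/195)² = (-1/290)² = 1/84100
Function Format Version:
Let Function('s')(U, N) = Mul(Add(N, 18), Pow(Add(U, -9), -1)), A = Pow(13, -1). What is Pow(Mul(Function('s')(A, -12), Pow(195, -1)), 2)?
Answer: Rational(1, 84100) ≈ 1.1891e-5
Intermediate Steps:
A = Rational(1, 13) ≈ 0.076923
Function('s')(U, N) = Mul(Pow(Add(-9, U), -1), Add(18, N)) (Function('s')(U, N) = Mul(Add(18, N), Pow(Add(-9, U), -1)) = Mul(Pow(Add(-9, U), -1), Add(18, N)))
Pow(Mul(Function('s')(A, -12), Pow(195, -1)), 2) = Pow(Mul(Mul(Pow(Add(-9, Rational(1, 13)), -1), Add(18, -12)), Pow(195, -1)), 2) = Pow(Mul(Mul(Pow(Rational(-116, 13), -1), 6), Rational(1, 195)), 2) = Pow(Mul(Mul(Rational(-13, 116), 6), Rational(1, 195)), 2) = Pow(Mul(Rational(-39, 58), Rational(1, 195)), 2) = Pow(Rational(-1, 290), 2) = Rational(1, 84100)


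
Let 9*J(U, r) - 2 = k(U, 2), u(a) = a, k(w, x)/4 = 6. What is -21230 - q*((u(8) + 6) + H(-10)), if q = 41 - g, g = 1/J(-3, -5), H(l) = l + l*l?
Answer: -25458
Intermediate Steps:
k(w, x) = 24 (k(w, x) = 4*6 = 24)
J(U, r) = 26/9 (J(U, r) = 2/9 + (⅑)*24 = 2/9 + 8/3 = 26/9)
H(l) = l + l²
g = 9/26 (g = 1/(26/9) = 9/26 ≈ 0.34615)
q = 1057/26 (q = 41 - 1*9/26 = 41 - 9/26 = 1057/26 ≈ 40.654)
-21230 - q*((u(8) + 6) + H(-10)) = -21230 - 1057*((8 + 6) - 10*(1 - 10))/26 = -21230 - 1057*(14 - 10*(-9))/26 = -21230 - 1057*(14 + 90)/26 = -21230 - 1057*104/26 = -21230 - 1*4228 = -21230 - 4228 = -25458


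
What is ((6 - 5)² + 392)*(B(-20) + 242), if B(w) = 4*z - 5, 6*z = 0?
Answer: 93141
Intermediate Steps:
z = 0 (z = (⅙)*0 = 0)
B(w) = -5 (B(w) = 4*0 - 5 = 0 - 5 = -5)
((6 - 5)² + 392)*(B(-20) + 242) = ((6 - 5)² + 392)*(-5 + 242) = (1² + 392)*237 = (1 + 392)*237 = 393*237 = 93141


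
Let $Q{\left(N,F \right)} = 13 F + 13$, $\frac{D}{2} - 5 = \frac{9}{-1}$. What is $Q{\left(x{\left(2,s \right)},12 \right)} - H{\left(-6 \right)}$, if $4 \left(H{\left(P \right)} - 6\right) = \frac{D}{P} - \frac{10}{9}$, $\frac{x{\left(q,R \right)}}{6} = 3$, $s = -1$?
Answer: $\frac{2933}{18} \approx 162.94$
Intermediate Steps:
$D = -8$ ($D = 10 + 2 \frac{9}{-1} = 10 + 2 \cdot 9 \left(-1\right) = 10 + 2 \left(-9\right) = 10 - 18 = -8$)
$x{\left(q,R \right)} = 18$ ($x{\left(q,R \right)} = 6 \cdot 3 = 18$)
$Q{\left(N,F \right)} = 13 + 13 F$
$H{\left(P \right)} = \frac{103}{18} - \frac{2}{P}$ ($H{\left(P \right)} = 6 + \frac{- \frac{8}{P} - \frac{10}{9}}{4} = 6 + \frac{- \frac{10}{9} - \frac{8}{P}}{4} = 6 - \left(\frac{5}{18} + \frac{2}{P}\right) = \frac{103}{18} - \frac{2}{P}$)
$Q{\left(x{\left(2,s \right)},12 \right)} - H{\left(-6 \right)} = \left(13 + 13 \cdot 12\right) - \left(\frac{103}{18} - \frac{2}{-6}\right) = \left(13 + 156\right) - \left(\frac{103}{18} - - \frac{1}{3}\right) = 169 - \left(\frac{103}{18} + \frac{1}{3}\right) = 169 - \frac{109}{18} = \frac{2933}{18}$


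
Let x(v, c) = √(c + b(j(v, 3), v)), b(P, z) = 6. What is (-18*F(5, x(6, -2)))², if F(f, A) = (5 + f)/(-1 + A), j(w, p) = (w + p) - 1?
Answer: 32400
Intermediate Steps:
j(w, p) = -1 + p + w (j(w, p) = (p + w) - 1 = -1 + p + w)
x(v, c) = √(6 + c) (x(v, c) = √(c + 6) = √(6 + c))
F(f, A) = (5 + f)/(-1 + A)
(-18*F(5, x(6, -2)))² = (-18*(5 + 5)/(-1 + √(6 - 2)))² = (-18*10/(-1 + √4))² = (-18*10/(-1 + 2))² = (-18*10/1)² = (-18*10)² = (-180)² = 32400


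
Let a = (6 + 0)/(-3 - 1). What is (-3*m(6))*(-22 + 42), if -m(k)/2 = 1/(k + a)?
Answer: 80/3 ≈ 26.667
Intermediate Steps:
a = -3/2 (a = 6/(-4) = 6*(-¼) = -3/2 ≈ -1.5000)
m(k) = -2/(-3/2 + k) (m(k) = -2/(k - 3/2) = -2/(-3/2 + k))
(-3*m(6))*(-22 + 42) = (-(-12)/(-3 + 2*6))*(-22 + 42) = -(-12)/(-3 + 12)*20 = -(-12)/9*20 = -3*(-4/9)*20 = (4/3)*20 = 80/3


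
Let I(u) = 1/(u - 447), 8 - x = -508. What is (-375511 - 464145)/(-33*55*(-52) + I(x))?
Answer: -57936264/6512221 ≈ -8.8965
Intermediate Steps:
x = 516 (x = 8 - 1*(-508) = 8 + 508 = 516)
I(u) = 1/(-447 + u)
(-375511 - 464145)/(-33*55*(-52) + I(x)) = (-375511 - 464145)/(-33*55*(-52) + 1/(-447 + 516)) = -839656/(-1815*(-52) + 1/69) = -839656/(94380 + 1/69) = -839656/6512221/69 = -839656*69/6512221 = -57936264/6512221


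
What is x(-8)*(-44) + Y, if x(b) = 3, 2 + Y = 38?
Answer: -96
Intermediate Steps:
Y = 36 (Y = -2 + 38 = 36)
x(-8)*(-44) + Y = 3*(-44) + 36 = -132 + 36 = -96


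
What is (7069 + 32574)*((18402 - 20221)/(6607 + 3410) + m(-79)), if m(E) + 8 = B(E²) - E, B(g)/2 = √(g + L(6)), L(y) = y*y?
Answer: 28122268484/10017 + 79286*√6277 ≈ 9.0891e+6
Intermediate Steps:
L(y) = y²
B(g) = 2*√(36 + g) (B(g) = 2*√(g + 6²) = 2*√(g + 36) = 2*√(36 + g))
m(E) = -8 - E + 2*√(36 + E²) (m(E) = -8 + (2*√(36 + E²) - E) = -8 + (-E + 2*√(36 + E²)) = -8 - E + 2*√(36 + E²))
(7069 + 32574)*((18402 - 20221)/(6607 + 3410) + m(-79)) = (7069 + 32574)*((18402 - 20221)/(6607 + 3410) + (-8 - 1*(-79) + 2*√(36 + (-79)²))) = 39643*(-1819/10017 + (-8 + 79 + 2*√(36 + 6241))) = 39643*(-1819*1/10017 + (-8 + 79 + 2*√6277)) = 39643*(-1819/10017 + (71 + 2*√6277)) = 39643*(709388/10017 + 2*√6277) = 28122268484/10017 + 79286*√6277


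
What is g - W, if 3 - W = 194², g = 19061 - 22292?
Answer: 34402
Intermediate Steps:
g = -3231
W = -37633 (W = 3 - 1*194² = 3 - 1*37636 = 3 - 37636 = -37633)
g - W = -3231 - 1*(-37633) = -3231 + 37633 = 34402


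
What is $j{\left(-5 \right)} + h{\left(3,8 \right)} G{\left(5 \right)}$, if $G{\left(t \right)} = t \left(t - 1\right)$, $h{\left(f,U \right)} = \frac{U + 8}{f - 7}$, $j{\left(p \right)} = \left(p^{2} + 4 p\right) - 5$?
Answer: $-80$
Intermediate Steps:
$j{\left(p \right)} = -5 + p^{2} + 4 p$
$h{\left(f,U \right)} = \frac{8 + U}{-7 + f}$
$G{\left(t \right)} = t \left(-1 + t\right)$
$j{\left(-5 \right)} + h{\left(3,8 \right)} G{\left(5 \right)} = \left(-5 + \left(-5\right)^{2} + 4 \left(-5\right)\right) + \frac{8 + 8}{-7 + 3} \cdot 5 \left(-1 + 5\right) = \left(-5 + 25 - 20\right) + \frac{1}{-4} \cdot 16 \cdot 5 \cdot 4 = 0 + \left(- \frac{1}{4}\right) 16 \cdot 20 = 0 - 80 = -80$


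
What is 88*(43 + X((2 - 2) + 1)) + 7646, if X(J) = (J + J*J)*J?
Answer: 11606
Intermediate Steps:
X(J) = J*(J + J²) (X(J) = (J + J²)*J = J*(J + J²))
88*(43 + X((2 - 2) + 1)) + 7646 = 88*(43 + ((2 - 2) + 1)²*(1 + ((2 - 2) + 1))) + 7646 = 88*(43 + (0 + 1)²*(1 + (0 + 1))) + 7646 = 88*(43 + 1²*(1 + 1)) + 7646 = 88*(43 + 1*2) + 7646 = 88*(43 + 2) + 7646 = 88*45 + 7646 = 3960 + 7646 = 11606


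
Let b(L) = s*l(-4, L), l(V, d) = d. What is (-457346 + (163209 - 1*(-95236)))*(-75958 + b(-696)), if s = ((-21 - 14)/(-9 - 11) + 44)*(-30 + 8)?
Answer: -124226801966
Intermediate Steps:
s = -2013/2 (s = (-35/(-20) + 44)*(-22) = (-35*(-1/20) + 44)*(-22) = (7/4 + 44)*(-22) = (183/4)*(-22) = -2013/2 ≈ -1006.5)
b(L) = -2013*L/2
(-457346 + (163209 - 1*(-95236)))*(-75958 + b(-696)) = (-457346 + (163209 - 1*(-95236)))*(-75958 - 2013/2*(-696)) = (-457346 + (163209 + 95236))*(-75958 + 700524) = (-457346 + 258445)*624566 = -198901*624566 = -124226801966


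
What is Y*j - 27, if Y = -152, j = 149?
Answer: -22675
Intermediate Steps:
Y*j - 27 = -152*149 - 27 = -22648 - 27 = -22675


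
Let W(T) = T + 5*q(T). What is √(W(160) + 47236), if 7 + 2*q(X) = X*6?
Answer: √199114/2 ≈ 223.11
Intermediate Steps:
q(X) = -7/2 + 3*X (q(X) = -7/2 + (X*6)/2 = -7/2 + (6*X)/2 = -7/2 + 3*X)
W(T) = -35/2 + 16*T (W(T) = T + 5*(-7/2 + 3*T) = T + (-35/2 + 15*T) = -35/2 + 16*T)
√(W(160) + 47236) = √((-35/2 + 16*160) + 47236) = √((-35/2 + 2560) + 47236) = √(5085/2 + 47236) = √(99557/2) = √199114/2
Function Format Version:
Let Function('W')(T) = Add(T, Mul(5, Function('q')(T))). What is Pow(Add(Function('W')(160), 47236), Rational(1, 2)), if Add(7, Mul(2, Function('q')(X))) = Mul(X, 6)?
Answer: Mul(Rational(1, 2), Pow(199114, Rational(1, 2))) ≈ 223.11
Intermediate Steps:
Function('q')(X) = Add(Rational(-7, 2), Mul(3, X)) (Function('q')(X) = Add(Rational(-7, 2), Mul(Rational(1, 2), Mul(X, 6))) = Add(Rational(-7, 2), Mul(Rational(1, 2), Mul(6, X))) = Add(Rational(-7, 2), Mul(3, X)))
Function('W')(T) = Add(Rational(-35, 2), Mul(16, T)) (Function('W')(T) = Add(T, Mul(5, Add(Rational(-7, 2), Mul(3, T)))) = Add(T, Add(Rational(-35, 2), Mul(15, T))) = Add(Rational(-35, 2), Mul(16, T)))
Pow(Add(Function('W')(160), 47236), Rational(1, 2)) = Pow(Add(Add(Rational(-35, 2), Mul(16, 160)), 47236), Rational(1, 2)) = Pow(Add(Add(Rational(-35, 2), 2560), 47236), Rational(1, 2)) = Pow(Add(Rational(5085, 2), 47236), Rational(1, 2)) = Pow(Rational(99557, 2), Rational(1, 2)) = Mul(Rational(1, 2), Pow(199114, Rational(1, 2)))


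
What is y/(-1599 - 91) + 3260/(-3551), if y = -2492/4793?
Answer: -13198852554/14381851835 ≈ -0.91774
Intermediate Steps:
y = -2492/4793 (y = -2492*1/4793 = -2492/4793 ≈ -0.51993)
y/(-1599 - 91) + 3260/(-3551) = -2492/(4793*(-1599 - 91)) + 3260/(-3551) = -2492/4793/(-1690) + 3260*(-1/3551) = -2492/4793*(-1/1690) - 3260/3551 = 1246/4050085 - 3260/3551 = -13198852554/14381851835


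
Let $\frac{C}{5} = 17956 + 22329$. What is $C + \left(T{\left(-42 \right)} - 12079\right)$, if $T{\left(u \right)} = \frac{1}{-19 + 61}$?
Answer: $\frac{7952533}{42} \approx 1.8935 \cdot 10^{5}$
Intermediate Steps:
$T{\left(u \right)} = \frac{1}{42}$
$C = 201425$ ($C = 5 \left(17956 + 22329\right) = 5 \cdot 40285 = 201425$)
$C + \left(T{\left(-42 \right)} - 12079\right) = 201425 + \left(\frac{1}{42} - 12079\right) = 201425 - \frac{507317}{42} = \frac{7952533}{42}$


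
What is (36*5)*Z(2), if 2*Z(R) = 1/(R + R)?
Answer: 45/2 ≈ 22.500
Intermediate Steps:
Z(R) = 1/(4*R) (Z(R) = 1/(2*(R + R)) = 1/(2*((2*R))) = (1/(2*R))/2 = 1/(4*R))
(36*5)*Z(2) = (36*5)*((¼)/2) = 180*((¼)*(½)) = 180*(⅛) = 45/2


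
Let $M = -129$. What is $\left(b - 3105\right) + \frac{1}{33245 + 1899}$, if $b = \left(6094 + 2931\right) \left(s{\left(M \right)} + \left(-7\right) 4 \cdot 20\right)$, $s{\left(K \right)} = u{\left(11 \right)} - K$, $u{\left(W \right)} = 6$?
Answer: $- \frac{134908327119}{35144} \approx -3.8387 \cdot 10^{6}$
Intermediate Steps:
$s{\left(K \right)} = 6 - K$
$b = -3835625$ ($b = \left(6094 + 2931\right) \left(\left(6 - -129\right) + \left(-7\right) 4 \cdot 20\right) = 9025 \left(\left(6 + 129\right) - 560\right) = 9025 \left(135 - 560\right) = 9025 \left(-425\right) = -3835625$)
$\left(b - 3105\right) + \frac{1}{33245 + 1899} = \left(-3835625 - 3105\right) + \frac{1}{33245 + 1899} = -3838730 + \frac{1}{35144} = - \frac{134908327119}{35144}$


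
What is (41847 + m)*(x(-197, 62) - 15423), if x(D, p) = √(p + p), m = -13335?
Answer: -439740576 + 57024*√31 ≈ -4.3942e+8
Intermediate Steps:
x(D, p) = √2*√p (x(D, p) = √(2*p) = √2*√p)
(41847 + m)*(x(-197, 62) - 15423) = (41847 - 13335)*(√2*√62 - 15423) = 28512*(2*√31 - 15423) = 28512*(-15423 + 2*√31) = -439740576 + 57024*√31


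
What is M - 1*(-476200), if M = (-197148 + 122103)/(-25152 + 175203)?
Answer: 23818070385/50017 ≈ 4.7620e+5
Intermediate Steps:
M = -25015/50017 (M = -75045/150051 = -75045*1/150051 = -25015/50017 ≈ -0.50013)
M - 1*(-476200) = -25015/50017 - 1*(-476200) = -25015/50017 + 476200 = 23818070385/50017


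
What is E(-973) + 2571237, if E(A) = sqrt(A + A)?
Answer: 2571237 + I*sqrt(1946) ≈ 2.5712e+6 + 44.113*I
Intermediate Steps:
E(A) = sqrt(2)*sqrt(A) (E(A) = sqrt(2*A) = sqrt(2)*sqrt(A))
E(-973) + 2571237 = sqrt(2)*sqrt(-973) + 2571237 = sqrt(2)*(I*sqrt(973)) + 2571237 = I*sqrt(1946) + 2571237 = 2571237 + I*sqrt(1946)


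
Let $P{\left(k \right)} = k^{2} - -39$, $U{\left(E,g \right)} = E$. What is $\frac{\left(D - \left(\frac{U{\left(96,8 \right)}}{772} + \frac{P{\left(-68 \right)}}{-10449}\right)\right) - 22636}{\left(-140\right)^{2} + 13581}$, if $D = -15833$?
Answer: $- \frac{77578128950}{66914695917} \approx -1.1594$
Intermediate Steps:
$P{\left(k \right)} = 39 + k^{2}$ ($P{\left(k \right)} = k^{2} + 39 = 39 + k^{2}$)
$\frac{\left(D - \left(\frac{U{\left(96,8 \right)}}{772} + \frac{P{\left(-68 \right)}}{-10449}\right)\right) - 22636}{\left(-140\right)^{2} + 13581} = \frac{\left(-15833 - \left(\frac{96}{772} + \frac{39 + \left(-68\right)^{2}}{-10449}\right)\right) - 22636}{\left(-140\right)^{2} + 13581} = \frac{\left(-15833 - \left(96 \cdot \frac{1}{772} + \left(39 + 4624\right) \left(- \frac{1}{10449}\right)\right)\right) - 22636}{19600 + 13581} = \frac{\left(-15833 - \left(\frac{24}{193} + 4663 \left(- \frac{1}{10449}\right)\right)\right) - 22636}{33181} = \left(\left(-15833 - \left(\frac{24}{193} - \frac{4663}{10449}\right)\right) - 22636\right) \frac{1}{33181} = \left(\left(-15833 - - \frac{649183}{2016657}\right) - 22636\right) \frac{1}{33181} = \left(\left(-15833 + \frac{649183}{2016657}\right) - 22636\right) \frac{1}{33181} = \left(- \frac{31929081098}{2016657} - 22636\right) \frac{1}{33181} = \left(- \frac{77578128950}{2016657}\right) \frac{1}{33181} = - \frac{77578128950}{66914695917}$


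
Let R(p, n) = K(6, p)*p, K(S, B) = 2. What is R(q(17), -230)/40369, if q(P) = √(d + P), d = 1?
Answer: 6*√2/40369 ≈ 0.00021019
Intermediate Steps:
q(P) = √(1 + P)
R(p, n) = 2*p
R(q(17), -230)/40369 = (2*√(1 + 17))/40369 = (2*√18)*(1/40369) = (2*(3*√2))*(1/40369) = (6*√2)*(1/40369) = 6*√2/40369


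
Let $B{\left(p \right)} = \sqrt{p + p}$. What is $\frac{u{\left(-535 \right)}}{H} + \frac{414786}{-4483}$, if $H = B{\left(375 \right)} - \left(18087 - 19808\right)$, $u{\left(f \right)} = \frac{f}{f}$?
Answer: $- \frac{1228211376283}{13274570953} - \frac{5 \sqrt{30}}{2961091} \approx -92.524$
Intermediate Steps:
$u{\left(f \right)} = 1$
$B{\left(p \right)} = \sqrt{2} \sqrt{p}$ ($B{\left(p \right)} = \sqrt{2 p} = \sqrt{2} \sqrt{p}$)
$H = 1721 + 5 \sqrt{30}$ ($H = \sqrt{2} \sqrt{375} - \left(18087 - 19808\right) = \sqrt{2} \cdot 5 \sqrt{15} - \left(18087 - 19808\right) = 5 \sqrt{30} - -1721 = 5 \sqrt{30} + 1721 = 1721 + 5 \sqrt{30} \approx 1748.4$)
$\frac{u{\left(-535 \right)}}{H} + \frac{414786}{-4483} = 1 \frac{1}{1721 + 5 \sqrt{30}} + \frac{414786}{-4483} = \frac{1}{1721 + 5 \sqrt{30}} + 414786 \left(- \frac{1}{4483}\right) = \frac{1}{1721 + 5 \sqrt{30}} - \frac{414786}{4483} = - \frac{414786}{4483} + \frac{1}{1721 + 5 \sqrt{30}}$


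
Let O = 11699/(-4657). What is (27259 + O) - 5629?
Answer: 100719211/4657 ≈ 21628.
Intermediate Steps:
O = -11699/4657 (O = 11699*(-1/4657) = -11699/4657 ≈ -2.5121)
(27259 + O) - 5629 = (27259 - 11699/4657) - 5629 = 126933464/4657 - 5629 = 100719211/4657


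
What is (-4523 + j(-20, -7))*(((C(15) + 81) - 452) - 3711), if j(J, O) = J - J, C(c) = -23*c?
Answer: 20023321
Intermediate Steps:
j(J, O) = 0
(-4523 + j(-20, -7))*(((C(15) + 81) - 452) - 3711) = (-4523 + 0)*(((-23*15 + 81) - 452) - 3711) = -4523*(((-345 + 81) - 452) - 3711) = -4523*((-264 - 452) - 3711) = -4523*(-716 - 3711) = -4523*(-4427) = 20023321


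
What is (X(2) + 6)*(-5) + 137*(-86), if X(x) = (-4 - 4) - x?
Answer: -11762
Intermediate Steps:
X(x) = -8 - x
(X(2) + 6)*(-5) + 137*(-86) = ((-8 - 1*2) + 6)*(-5) + 137*(-86) = ((-8 - 2) + 6)*(-5) - 11782 = (-10 + 6)*(-5) - 11782 = -4*(-5) - 11782 = 20 - 11782 = -11762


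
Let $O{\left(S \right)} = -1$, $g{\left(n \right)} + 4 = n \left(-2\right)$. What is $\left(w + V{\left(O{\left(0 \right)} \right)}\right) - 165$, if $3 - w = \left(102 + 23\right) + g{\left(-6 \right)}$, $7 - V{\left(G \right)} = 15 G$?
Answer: $-273$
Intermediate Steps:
$g{\left(n \right)} = -4 - 2 n$ ($g{\left(n \right)} = -4 + n \left(-2\right) = -4 - 2 n$)
$V{\left(G \right)} = 7 - 15 G$
$w = -130$ ($w = 3 - \left(\left(102 + 23\right) - -8\right) = 3 - \left(125 + \left(-4 + 12\right)\right) = 3 - \left(125 + 8\right) = 3 - 133 = -130$)
$\left(w + V{\left(O{\left(0 \right)} \right)}\right) - 165 = \left(-130 + \left(7 - -15\right)\right) - 165 = \left(-130 + \left(7 + 15\right)\right) - 165 = \left(-130 + 22\right) - 165 = -108 - 165 = -273$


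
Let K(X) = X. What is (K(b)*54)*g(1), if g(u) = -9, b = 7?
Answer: -3402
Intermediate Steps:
(K(b)*54)*g(1) = (7*54)*(-9) = 378*(-9) = -3402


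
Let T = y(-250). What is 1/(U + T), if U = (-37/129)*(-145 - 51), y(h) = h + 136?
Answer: -129/7454 ≈ -0.017306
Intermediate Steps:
y(h) = 136 + h
T = -114 (T = 136 - 250 = -114)
U = 7252/129 (U = -37*1/129*(-196) = -37/129*(-196) = 7252/129 ≈ 56.217)
1/(U + T) = 1/(7252/129 - 114) = 1/(-7454/129) = -129/7454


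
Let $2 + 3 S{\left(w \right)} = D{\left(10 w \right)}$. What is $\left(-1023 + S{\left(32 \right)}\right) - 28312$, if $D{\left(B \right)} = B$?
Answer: $-29229$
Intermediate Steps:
$S{\left(w \right)} = - \frac{2}{3} + \frac{10 w}{3}$
$\left(-1023 + S{\left(32 \right)}\right) - 28312 = \left(-1023 + \left(- \frac{2}{3} + \frac{10}{3} \cdot 32\right)\right) - 28312 = \left(-1023 + \left(- \frac{2}{3} + \frac{320}{3}\right)\right) - 28312 = \left(-1023 + 106\right) - 28312 = -917 - 28312 = -29229$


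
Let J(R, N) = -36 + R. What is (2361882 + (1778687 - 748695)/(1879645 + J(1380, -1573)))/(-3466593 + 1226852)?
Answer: -4442675091290/4212928183849 ≈ -1.0545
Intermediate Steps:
(2361882 + (1778687 - 748695)/(1879645 + J(1380, -1573)))/(-3466593 + 1226852) = (2361882 + (1778687 - 748695)/(1879645 + (-36 + 1380)))/(-3466593 + 1226852) = (2361882 + 1029992/(1879645 + 1344))/(-2239741) = (2361882 + 1029992/1880989)*(-1/2239741) = (4442675091290/1880989)*(-1/2239741) = -4442675091290/4212928183849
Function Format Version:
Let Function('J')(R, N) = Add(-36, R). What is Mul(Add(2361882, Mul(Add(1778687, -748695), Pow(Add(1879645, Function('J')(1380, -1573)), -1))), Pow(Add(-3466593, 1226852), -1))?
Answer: Rational(-4442675091290, 4212928183849) ≈ -1.0545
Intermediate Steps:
Mul(Add(2361882, Mul(Add(1778687, -748695), Pow(Add(1879645, Function('J')(1380, -1573)), -1))), Pow(Add(-3466593, 1226852), -1)) = Mul(Add(2361882, Mul(Add(1778687, -748695), Pow(Add(1879645, Add(-36, 1380)), -1))), Pow(Add(-3466593, 1226852), -1)) = Mul(Add(2361882, Mul(1029992, Pow(Add(1879645, 1344), -1))), Pow(-2239741, -1)) = Mul(Add(2361882, Mul(1029992, Pow(1880989, -1))), Rational(-1, 2239741)) = Mul(Add(2361882, Mul(1029992, Rational(1, 1880989))), Rational(-1, 2239741)) = Mul(Add(2361882, Rational(1029992, 1880989)), Rational(-1, 2239741)) = Mul(Rational(4442675091290, 1880989), Rational(-1, 2239741)) = Rational(-4442675091290, 4212928183849)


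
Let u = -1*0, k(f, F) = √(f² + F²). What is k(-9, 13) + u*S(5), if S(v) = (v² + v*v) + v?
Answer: 5*√10 ≈ 15.811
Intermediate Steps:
k(f, F) = √(F² + f²)
S(v) = v + 2*v² (S(v) = (v² + v²) + v = 2*v² + v = v + 2*v²)
u = 0
k(-9, 13) + u*S(5) = √(13² + (-9)²) + 0*(5*(1 + 2*5)) = √(169 + 81) + 0*(5*(1 + 10)) = √250 + 0*(5*11) = 5*√10 + 0*55 = 5*√10 + 0 = 5*√10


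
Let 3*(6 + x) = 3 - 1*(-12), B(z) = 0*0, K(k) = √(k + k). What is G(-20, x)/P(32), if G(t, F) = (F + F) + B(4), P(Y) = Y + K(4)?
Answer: -8/127 + √2/254 ≈ -0.057424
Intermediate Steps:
K(k) = √2*√k (K(k) = √(2*k) = √2*√k)
P(Y) = Y + 2*√2 (P(Y) = Y + √2*√4 = Y + √2*2 = Y + 2*√2)
B(z) = 0
x = -1 (x = -6 + (3 - 1*(-12))/3 = -6 + (3 + 12)/3 = -6 + (⅓)*15 = -6 + 5 = -1)
G(t, F) = 2*F (G(t, F) = (F + F) + 0 = 2*F + 0 = 2*F)
G(-20, x)/P(32) = (2*(-1))/(32 + 2*√2) = -2/(32 + 2*√2)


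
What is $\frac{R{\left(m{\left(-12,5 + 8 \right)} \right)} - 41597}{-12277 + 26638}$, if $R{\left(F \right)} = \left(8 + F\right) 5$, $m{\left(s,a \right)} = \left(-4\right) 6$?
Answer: $- \frac{41677}{14361} \approx -2.9021$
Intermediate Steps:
$m{\left(s,a \right)} = -24$
$R{\left(F \right)} = 40 + 5 F$
$\frac{R{\left(m{\left(-12,5 + 8 \right)} \right)} - 41597}{-12277 + 26638} = \frac{\left(40 + 5 \left(-24\right)\right) - 41597}{-12277 + 26638} = \frac{\left(40 - 120\right) - 41597}{14361} = \left(-80 - 41597\right) \frac{1}{14361} = \left(-41677\right) \frac{1}{14361} = - \frac{41677}{14361}$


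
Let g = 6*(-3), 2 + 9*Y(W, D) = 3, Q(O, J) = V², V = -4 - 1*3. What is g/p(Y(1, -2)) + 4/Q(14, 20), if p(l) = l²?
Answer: -71438/49 ≈ -1457.9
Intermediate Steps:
V = -7 (V = -4 - 3 = -7)
Q(O, J) = 49 (Q(O, J) = (-7)² = 49)
Y(W, D) = ⅑ (Y(W, D) = -2/9 + (⅑)*3 = -2/9 + ⅓ = ⅑)
g = -18
g/p(Y(1, -2)) + 4/Q(14, 20) = -18/((⅑)²) + 4/49 = -18/1/81 + 4*(1/49) = -18*81 + 4/49 = -1458 + 4/49 = -71438/49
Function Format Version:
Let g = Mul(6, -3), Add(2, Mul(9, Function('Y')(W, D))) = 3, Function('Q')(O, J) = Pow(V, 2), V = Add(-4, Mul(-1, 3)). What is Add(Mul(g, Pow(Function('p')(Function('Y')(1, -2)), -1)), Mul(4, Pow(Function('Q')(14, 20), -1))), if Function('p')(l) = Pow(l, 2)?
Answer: Rational(-71438, 49) ≈ -1457.9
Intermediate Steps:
V = -7 (V = Add(-4, -3) = -7)
Function('Q')(O, J) = 49 (Function('Q')(O, J) = Pow(-7, 2) = 49)
Function('Y')(W, D) = Rational(1, 9) (Function('Y')(W, D) = Add(Rational(-2, 9), Mul(Rational(1, 9), 3)) = Add(Rational(-2, 9), Rational(1, 3)) = Rational(1, 9))
g = -18
Add(Mul(g, Pow(Function('p')(Function('Y')(1, -2)), -1)), Mul(4, Pow(Function('Q')(14, 20), -1))) = Add(Mul(-18, Pow(Pow(Rational(1, 9), 2), -1)), Mul(4, Pow(49, -1))) = Add(Mul(-18, Pow(Rational(1, 81), -1)), Mul(4, Rational(1, 49))) = Add(Mul(-18, 81), Rational(4, 49)) = Add(-1458, Rational(4, 49)) = Rational(-71438, 49)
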